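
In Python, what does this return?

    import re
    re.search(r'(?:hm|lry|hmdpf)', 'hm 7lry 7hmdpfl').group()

'hm'

The match spans [0:2] → 'hm'.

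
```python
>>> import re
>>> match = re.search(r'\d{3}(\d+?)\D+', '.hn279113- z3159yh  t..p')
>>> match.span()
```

This matches exactly 3 of a digit; then one or more of a digit (lazy) (captured); then one or more of a non-digit.
`re.search` tries every starting position until one works.
The match spans [3:12] → '279113- z'.
Captured: group 1 = '113'.

(3, 12)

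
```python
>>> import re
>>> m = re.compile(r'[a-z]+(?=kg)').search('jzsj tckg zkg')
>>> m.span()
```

(5, 7)

Because the assertion is zero-width, the text it checks is not consumed and won't appear in the result.
`search` walks the string left to right and returns the first match it finds.
The match spans [5:7] → 'tc'.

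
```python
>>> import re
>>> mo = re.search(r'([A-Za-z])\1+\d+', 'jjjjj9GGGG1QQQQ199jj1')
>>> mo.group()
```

After group 1 captures some text, `\1` only succeeds where that same text appears again.
The match spans [0:6] → 'jjjjj9'.

'jjjjj9'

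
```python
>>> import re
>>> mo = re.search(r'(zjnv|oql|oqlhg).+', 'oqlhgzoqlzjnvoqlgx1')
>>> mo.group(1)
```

'oql'

Branches in `(...|...)` are attempted left-to-right; the first branch that allows the whole pattern to succeed is taken.
`re.search` scans for the first position where the pattern succeeds.
The match spans [0:19] → 'oqlhgzoqlzjnvoqlgx1'.
Captured: group 1 = 'oql'.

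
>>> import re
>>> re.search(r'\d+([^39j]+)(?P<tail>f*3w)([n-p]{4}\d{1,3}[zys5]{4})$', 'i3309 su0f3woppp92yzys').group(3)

The match spans [1:22] → '3309 su0f3woppp92yzys'.
Captured: group 1 = ' su0f', group 2 = '3w', group 3 = 'oppp92yzys'.

'oppp92yzys'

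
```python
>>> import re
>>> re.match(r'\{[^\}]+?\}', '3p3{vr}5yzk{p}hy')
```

None

`re.match` only tries the pattern at the start of the string.
Here the string doesn't start with a match, so the call returns None.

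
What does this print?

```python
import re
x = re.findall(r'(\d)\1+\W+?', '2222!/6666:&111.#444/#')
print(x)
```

['2', '6', '1', '4']

`\1` is not a pattern — it's the concrete string captured by group 1, re-applied verbatim.
Scanning left to right: at [0:5] match '2222!', group 1 = '2'; at [6:11] match '6666:', group 1 = '6'; at [12:16] match '111.', group 1 = '1'; at [17:21] match '444/', group 1 = '4'.
`findall` collects group 1 from each match (4 total).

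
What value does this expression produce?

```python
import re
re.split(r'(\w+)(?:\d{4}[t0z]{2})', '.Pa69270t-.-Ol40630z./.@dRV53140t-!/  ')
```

Pattern: one or more of a word character (captured); then exactly 4 of a digit, then exactly 2 of one of [t0z] (non-capturing group).
Matches to split on: at [1:9] → 'Pa69270t'; at [12:20] → 'Ol40630z'; at [24:33] → 'dRV53140t'.
Because the pattern has a capturing group, `split` also inserts each captured text between the pieces.

['.', 'Pa', '-.-', 'Ol', './.@', 'dRV', '-!/  ']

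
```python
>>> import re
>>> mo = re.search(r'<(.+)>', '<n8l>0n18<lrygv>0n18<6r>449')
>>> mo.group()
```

`re.search` tries every starting position until one works.
The match spans [0:24] → '<n8l>0n18<lrygv>0n18<6r>'.
Captured: group 1 = 'n8l>0n18<lrygv>0n18<6r'.

'<n8l>0n18<lrygv>0n18<6r>'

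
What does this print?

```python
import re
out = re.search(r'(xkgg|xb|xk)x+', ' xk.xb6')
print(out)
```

None

Here nothing in the string fits, so the call returns None.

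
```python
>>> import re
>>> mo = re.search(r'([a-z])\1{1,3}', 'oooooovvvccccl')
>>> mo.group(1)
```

'o'

The match spans [0:4] → 'oooo'.
Captured: group 1 = 'o'.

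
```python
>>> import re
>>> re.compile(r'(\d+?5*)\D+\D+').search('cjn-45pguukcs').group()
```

'45pguukcs'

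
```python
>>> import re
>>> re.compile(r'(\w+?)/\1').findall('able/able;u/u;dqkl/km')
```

The backreference `\1` re-matches whatever the first group consumed, character for character.
One capturing group, so `findall` returns just the captured substring from each match — 2 in all.

['able', 'u']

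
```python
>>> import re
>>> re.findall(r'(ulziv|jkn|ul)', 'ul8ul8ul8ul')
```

`findall` collects group 1 from each match (4 total).

['ul', 'ul', 'ul', 'ul']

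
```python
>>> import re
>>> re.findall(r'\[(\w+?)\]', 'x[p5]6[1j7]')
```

['p5', '1j7']

Walking the string: at [1:5] match '[p5]', group 1 = 'p5'; at [6:11] match '[1j7]', group 1 = '1j7'.
One capturing group, so `findall` returns just the captured substring from each match — 2 in all.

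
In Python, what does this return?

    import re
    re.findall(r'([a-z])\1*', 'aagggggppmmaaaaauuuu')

`\1` is not a pattern — it's the concrete string captured by group 1, re-applied verbatim.
Walking the string: at [0:2] match 'aa', group 1 = 'a'; at [2:7] match 'ggggg', group 1 = 'g'; at [7:9] match 'pp', group 1 = 'p'; at [9:11] match 'mm', group 1 = 'm'; at [11:16] match 'aaaaa', group 1 = 'a'; ….
`findall` collects group 1 from each match (6 total).

['a', 'g', 'p', 'm', 'a', 'u']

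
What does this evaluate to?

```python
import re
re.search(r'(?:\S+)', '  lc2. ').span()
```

The pattern matches one or more of a non-whitespace character (non-capturing group).
The match spans [2:6] → 'lc2.'.

(2, 6)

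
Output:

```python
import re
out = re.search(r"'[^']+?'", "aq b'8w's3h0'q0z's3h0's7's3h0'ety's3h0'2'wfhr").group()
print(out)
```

'8w'

The match spans [4:8] → "'8w'".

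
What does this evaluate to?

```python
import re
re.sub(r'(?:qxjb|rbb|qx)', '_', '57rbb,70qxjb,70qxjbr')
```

'57_,70_,70_r'

Alternation isn't longest-match — the leftmost alternative that fits at this position is chosen.
Matches: at [2:5] → 'rbb'; at [8:12] → 'qxjb'; at [15:19] → 'qxjb'.
`sub` substitutes '_' at each match site.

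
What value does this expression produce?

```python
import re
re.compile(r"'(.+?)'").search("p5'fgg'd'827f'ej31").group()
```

"'fgg'"

`re.search` scans for the first position where the pattern succeeds.
The match spans [2:7] → "'fgg'".
Captured: group 1 = 'fgg'.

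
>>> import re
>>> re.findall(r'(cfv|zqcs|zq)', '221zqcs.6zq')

Branches in `(...|...)` are attempted left-to-right; the first branch that allows the whole pattern to succeed is taken.
With a single group, `findall` returns only what that group captured — 2 items.

['zqcs', 'zq']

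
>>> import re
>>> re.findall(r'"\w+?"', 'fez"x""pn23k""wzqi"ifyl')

Scanning left to right: at [3:6] → '"x"'; at [6:13] → '"pn23k"'; at [13:19] → '"wzqi"'.
Since nothing is captured, `findall` lists the 3 matched substrings directly.

['"x"', '"pn23k"', '"wzqi"']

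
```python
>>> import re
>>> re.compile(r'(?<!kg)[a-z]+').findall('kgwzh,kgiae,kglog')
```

`(?!…)`/`(?<!…)` only lets a position through if the neighbouring text does NOT match; no characters are consumed.
With no groups in the pattern, `findall` gives back each whole match — 3 here.

['kgwzh', 'kgiae', 'kglog']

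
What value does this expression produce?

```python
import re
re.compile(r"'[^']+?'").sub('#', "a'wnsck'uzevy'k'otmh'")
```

"a#uzevy#otmh'"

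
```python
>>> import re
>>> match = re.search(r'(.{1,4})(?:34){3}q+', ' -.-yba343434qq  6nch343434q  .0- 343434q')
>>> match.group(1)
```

The match spans [3:15] → '-yba343434qq'.
Captured: group 1 = '-yba'.

'-yba'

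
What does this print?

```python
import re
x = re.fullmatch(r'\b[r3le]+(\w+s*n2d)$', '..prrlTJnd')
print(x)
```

None

`fullmatch` succeeds only if the pattern covers the string from start to end.
Here there's no way to consume every character, so the call returns None.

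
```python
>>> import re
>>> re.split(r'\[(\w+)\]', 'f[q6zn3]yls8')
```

['f', 'q6zn3', 'yls8']

Matches to split on: at [1:8] → '[q6zn3]'.
The group in the pattern means `split` returns the separators' captures alongside the pieces.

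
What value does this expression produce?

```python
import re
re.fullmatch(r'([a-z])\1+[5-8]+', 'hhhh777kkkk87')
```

None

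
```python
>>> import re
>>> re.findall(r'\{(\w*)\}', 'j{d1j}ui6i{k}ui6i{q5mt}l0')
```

Scanning left to right: at [1:6] match '{d1j}', group 1 = 'd1j'; at [10:13] match '{k}', group 1 = 'k'; at [17:23] match '{q5mt}', group 1 = 'q5mt'.
With a single group, `findall` returns only what that group captured — 3 items.

['d1j', 'k', 'q5mt']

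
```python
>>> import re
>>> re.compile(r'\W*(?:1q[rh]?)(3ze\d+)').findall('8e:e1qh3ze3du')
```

['3ze3']

Pattern: zero or more of a non-word character; then the literal '1q', then optionally one of [rh] (non-capturing group); then the literal '3ze', then one or more of a digit (captured).
Walking the string: at [4:11] match '1qh3ze3', group 1 = '3ze3'.
Because there's exactly one group, `findall` drops the full match and keeps group 1 from the one hit.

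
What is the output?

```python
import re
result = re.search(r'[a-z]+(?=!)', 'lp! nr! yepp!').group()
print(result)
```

lp

The lookaround is zero-width — it requires the adjacent text to match without consuming it, so the asserted text isn't part of the match.
`re.search` tries every starting position until one works.
The match spans [0:2] → 'lp'.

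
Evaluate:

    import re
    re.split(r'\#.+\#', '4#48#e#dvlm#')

Each match becomes a cut point; 2 segments remain.

['4', '']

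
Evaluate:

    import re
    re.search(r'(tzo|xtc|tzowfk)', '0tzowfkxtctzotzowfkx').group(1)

Alternation tries branches left to right and keeps the first one that lets the overall match succeed at that position.
Unlike `match`, `search` isn't anchored — it looks for the pattern anywhere in the string.
The match spans [1:4] → 'tzo'.
Captured: group 1 = 'tzo'.

'tzo'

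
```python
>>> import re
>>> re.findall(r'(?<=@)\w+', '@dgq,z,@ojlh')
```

The lookaround is zero-width — it requires the adjacent text to match without consuming it, so the asserted text isn't part of the match.
Matches: at [1:4] → 'dgq'; at [8:12] → 'ojlh'.
No capturing groups, so `findall` returns the 2 full match strings.

['dgq', 'ojlh']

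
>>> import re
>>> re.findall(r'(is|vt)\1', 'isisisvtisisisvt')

['is', 'is']

`\1` is not a pattern — it's the concrete string captured by group 1, re-applied verbatim.
Because there's exactly one group, `findall` drops the full match and keeps group 1 from each hit.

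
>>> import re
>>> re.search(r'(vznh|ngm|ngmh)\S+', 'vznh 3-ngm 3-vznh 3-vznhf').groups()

('vznh',)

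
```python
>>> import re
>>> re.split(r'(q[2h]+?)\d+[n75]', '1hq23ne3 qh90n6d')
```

['1h', 'q2', 'e3 ', 'qh', '6d']

With a capturing group present, the delimiter's captured portion is kept in the result list.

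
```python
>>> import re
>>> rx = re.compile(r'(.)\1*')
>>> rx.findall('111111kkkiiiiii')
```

['1', 'k', 'i']

After group 1 captures some text, `\1` only succeeds where that same text appears again.
Scanning left to right: at [0:6] match '111111', group 1 = '1'; at [6:9] match 'kkk', group 1 = 'k'; at [9:15] match 'iiiiii', group 1 = 'i'.
Because there's exactly one group, `findall` drops the full match and keeps group 1 from each hit.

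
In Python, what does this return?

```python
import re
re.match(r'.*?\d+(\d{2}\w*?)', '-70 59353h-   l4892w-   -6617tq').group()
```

'-70 59353'

Pattern: zero or more of any character (lazy), then one or more of a digit; then exactly 2 of a digit, then zero or more of a word character (lazy) (captured).
A non-greedy quantifier consumes as few characters as it can — just enough that the remainder of the pattern still matches from where it stops; whatever follows it matches normally.
`re.match` won't scan ahead — the pattern has to work from the very first character.
The match spans [0:9] → '-70 59353'.
Captured: group 1 = '53'.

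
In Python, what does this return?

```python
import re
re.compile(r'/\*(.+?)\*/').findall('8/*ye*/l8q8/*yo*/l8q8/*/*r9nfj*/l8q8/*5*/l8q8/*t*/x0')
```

Scanning left to right: at [1:7] match '/*ye*/', group 1 = 'ye'; at [11:17] match '/*yo*/', group 1 = 'yo'; at [21:32] match '/*/*r9nfj*/', group 1 = '/*r9nfj'; at [36:41] match '/*5*/', group 1 = '5'; at [45:50] match '/*t*/', group 1 = 't'.
Because there's exactly one group, `findall` drops the full match and keeps group 1 from each hit.

['ye', 'yo', '/*r9nfj', '5', 't']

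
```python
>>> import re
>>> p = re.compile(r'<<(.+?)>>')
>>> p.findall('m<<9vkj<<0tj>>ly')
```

Scanning left to right: at [1:14] match '<<9vkj<<0tj>>', group 1 = '9vkj<<0tj'.
Because there's exactly one group, `findall` drops the full match and keeps group 1 from the one hit.

['9vkj<<0tj']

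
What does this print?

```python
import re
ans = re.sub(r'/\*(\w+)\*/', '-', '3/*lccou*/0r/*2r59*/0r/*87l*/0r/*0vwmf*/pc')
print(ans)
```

Every occurrence is swapped for '-'.

3-0r-0r-0r-pc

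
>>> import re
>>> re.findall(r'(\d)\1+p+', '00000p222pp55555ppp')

['0', '2', '5']

A backreference is literal: `\1` must see the identical characters the first group matched.
Scanning left to right: at [0:6] match '00000p', group 1 = '0'; at [6:11] match '222pp', group 1 = '2'; at [11:19] match '55555ppp', group 1 = '5'.
Because there's exactly one group, `findall` drops the full match and keeps group 1 from each hit.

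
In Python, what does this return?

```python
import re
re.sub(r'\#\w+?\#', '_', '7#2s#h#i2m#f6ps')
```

Matches: at [1:5] → '#2s#'; at [6:11] → '#i2m#'.
`sub` substitutes '_' at each match site.

'7_h_f6ps'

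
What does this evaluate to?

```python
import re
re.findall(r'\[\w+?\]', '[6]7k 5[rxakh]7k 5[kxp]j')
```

['[6]', '[rxakh]', '[kxp]']

With no groups in the pattern, `findall` gives back each whole match — 3 here.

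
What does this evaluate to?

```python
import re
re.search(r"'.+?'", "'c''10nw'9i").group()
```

The `?` after the quantifier makes it lazy — it takes as little as possible before letting the rest of the pattern try.
The match spans [0:3] → "'c'".

"'c'"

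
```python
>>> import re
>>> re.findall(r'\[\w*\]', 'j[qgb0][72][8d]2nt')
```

['[qgb0]', '[72]', '[8d]']

Matches: at [1:7] → '[qgb0]'; at [7:11] → '[72]'; at [11:15] → '[8d]'.
Since nothing is captured, `findall` lists the 3 matched substrings directly.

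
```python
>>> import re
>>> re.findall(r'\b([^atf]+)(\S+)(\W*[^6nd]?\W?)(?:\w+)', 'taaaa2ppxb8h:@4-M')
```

[(':@4', '-', '')]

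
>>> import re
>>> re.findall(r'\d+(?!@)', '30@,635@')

['3', '63']

The negative lookahead/lookbehind blocks any match where the forbidden context is present.
No capturing groups, so `findall` returns the 2 full match strings.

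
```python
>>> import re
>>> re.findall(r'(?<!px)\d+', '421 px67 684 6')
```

['421', '7', '684', '6']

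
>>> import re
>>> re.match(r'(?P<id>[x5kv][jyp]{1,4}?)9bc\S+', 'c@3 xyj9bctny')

`re.match` only tries the pattern at the start of the string.
Here the string doesn't start with a match, so the call returns None.

None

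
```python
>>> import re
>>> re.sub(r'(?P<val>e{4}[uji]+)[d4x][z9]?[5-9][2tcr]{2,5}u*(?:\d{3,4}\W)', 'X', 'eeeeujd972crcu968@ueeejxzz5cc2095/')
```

'Xueeejxzz5cc2095/'

This matches exactly 4 of the literal 'e', then one or more of one of [uji] (captured as 'val'); then one of [d4x], then optionally one of [z9]; then a character in [5-9], then 2 to 5 of one of [2tcr], then zero or more of the literal 'u'; then 3 to 4 of a digit, then a non-word character (non-capturing group).
Matches: at [0:18] → 'eeeeujd972crcu968@'.
Every occurrence is swapped for 'X'.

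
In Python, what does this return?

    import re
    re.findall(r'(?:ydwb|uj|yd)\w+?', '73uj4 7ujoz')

['uj4', 'ujo']

With no groups in the pattern, `findall` gives back each whole match — 2 here.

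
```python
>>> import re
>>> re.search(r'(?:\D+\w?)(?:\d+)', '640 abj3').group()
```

This matches one or more of a non-digit, then optionally a word character (non-capturing group); then one or more of a digit (non-capturing group).
`re.search` scans for the first position where the pattern succeeds.
The match spans [3:8] → ' abj3'.

' abj3'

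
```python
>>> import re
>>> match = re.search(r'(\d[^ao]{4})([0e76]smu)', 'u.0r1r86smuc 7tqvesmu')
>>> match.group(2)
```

'6smu'

This matches a digit, then exactly 4 of any character except [ao] (captured); then one of [0e76], then the literal 'sm', then a literal 'u' (captured).
`re.search` tries every starting position until one works.
The match spans [2:11] → '0r1r86smu'.
Captured: group 1 = '0r1r8', group 2 = '6smu'.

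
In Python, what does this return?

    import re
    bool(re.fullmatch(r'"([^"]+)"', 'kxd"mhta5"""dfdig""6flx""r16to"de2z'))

False

`fullmatch` succeeds only if the pattern covers the string from start to end.
Here there's no way to consume every character, so the call returns None, and `bool(None)` is False.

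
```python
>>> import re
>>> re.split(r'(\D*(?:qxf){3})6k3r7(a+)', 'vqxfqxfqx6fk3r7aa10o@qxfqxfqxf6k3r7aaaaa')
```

`re.split` interleaves the captured-group text with the surrounding fragments.

['vqxfqxfqx6fk3r7aa10', 'o@qxfqxfqxf', 'aaaaa', '']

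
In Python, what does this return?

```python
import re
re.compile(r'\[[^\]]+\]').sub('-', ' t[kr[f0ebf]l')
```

' t-l'

Matches: at [2:12] → '[kr[f0ebf]'.
`sub` substitutes '-' at each match site.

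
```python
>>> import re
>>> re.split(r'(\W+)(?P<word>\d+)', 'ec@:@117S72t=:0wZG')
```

['ec', '@:@', '117', 'S72t', '=:', '0', 'wZG']

With a capturing group present, the delimiter's captured portion is kept in the result list.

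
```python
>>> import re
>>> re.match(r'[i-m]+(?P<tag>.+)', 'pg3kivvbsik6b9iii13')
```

None

With `match`, the pattern is implicitly anchored at the beginning.
Here the pattern fails at index 0, so the call returns None.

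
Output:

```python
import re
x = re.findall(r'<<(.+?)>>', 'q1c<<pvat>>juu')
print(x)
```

['pvat']

Because there's exactly one group, `findall` drops the full match and keeps group 1 from the one hit.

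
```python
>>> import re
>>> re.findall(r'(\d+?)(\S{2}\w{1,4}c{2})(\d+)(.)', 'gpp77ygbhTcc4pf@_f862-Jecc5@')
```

[('7', '7ygbhTcc', '4', 'p'), ('86', '2-Jecc', '5', '@')]

The `?` after the quantifier makes it lazy — it takes as little as possible before letting the rest of the pattern try.
4 groups means each result is a tuple of 4 captured strings — 2 here.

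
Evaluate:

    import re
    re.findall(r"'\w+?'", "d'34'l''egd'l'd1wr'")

["'34'", "'egd'", "'d1wr'"]

Since nothing is captured, `findall` lists the 3 matched substrings directly.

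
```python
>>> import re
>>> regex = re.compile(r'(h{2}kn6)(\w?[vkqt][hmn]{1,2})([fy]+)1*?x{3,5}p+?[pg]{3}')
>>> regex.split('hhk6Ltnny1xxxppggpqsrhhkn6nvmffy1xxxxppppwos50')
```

Because the pattern has a capturing group, `split` also inserts each captured text between the pieces.

['hhk6Ltnny1xxxppggpqsr', 'hhkn6', 'nvm', 'ffy', 'wos50']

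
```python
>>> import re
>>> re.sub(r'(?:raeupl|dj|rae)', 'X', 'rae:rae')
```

Each match is replaced by 'X'.

'X:X'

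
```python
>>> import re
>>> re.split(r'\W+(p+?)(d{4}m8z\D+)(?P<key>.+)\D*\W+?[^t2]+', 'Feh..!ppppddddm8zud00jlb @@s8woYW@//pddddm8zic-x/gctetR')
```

This matches one or more of a non-word character; then one or more of a literal 'p' (lazy) (captured); then exactly 4 of a literal 'd', then the literal 'm8z', then one or more of a non-digit (captured); then one or more of any character (captured as 'key'); then zero or more of a non-digit, then one or more of a non-word character (lazy), then one or more of any character except [t2].
Matches to split on: at [3:51] → '..!ppppddddm8zud00jlb @@s8woYW@//pddddm8zic-x/gc'.
Because the pattern has a capturing group, `split` also inserts each captured text between the pieces.

['Feh', 'pppp', 'ddddm8zud', '00jlb @@s8woYW@//pddddm8zic-x', 'tetR']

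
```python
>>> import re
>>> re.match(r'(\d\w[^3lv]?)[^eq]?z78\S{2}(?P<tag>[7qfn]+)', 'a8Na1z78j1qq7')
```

None

The pattern matches a digit, then a word character, then optionally any character except [3lv] (captured); then optionally any character except [eq], then the literal 'z78'; then exactly 2 of a non-whitespace character; then one or more of one of [7qfn] (captured as 'tag').
`re.match` only tries the pattern at the start of the string.
Here the pattern fails at index 0, so the call returns None.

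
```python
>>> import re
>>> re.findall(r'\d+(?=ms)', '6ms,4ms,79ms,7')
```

['6', '4', '79']

The positive lookaround only admits positions where the adjacent text matches; those characters stay outside the span.
Walking the string: at [0:1] → '6'; at [4:5] → '4'; at [8:10] → '79'.
No capturing groups, so `findall` returns the 3 full match strings.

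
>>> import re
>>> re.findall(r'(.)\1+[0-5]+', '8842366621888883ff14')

`\1` is not a pattern — it's the concrete string captured by group 1, re-applied verbatim.
One capturing group, so `findall` returns just the captured substring from each match — 4 in all.

['8', '6', '8', 'f']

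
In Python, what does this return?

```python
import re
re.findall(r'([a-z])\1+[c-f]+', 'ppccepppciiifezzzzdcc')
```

After group 1 captures some text, `\1` only succeeds where that same text appears again.
One capturing group, so `findall` returns just the captured substring from each match — 4 in all.

['p', 'p', 'i', 'z']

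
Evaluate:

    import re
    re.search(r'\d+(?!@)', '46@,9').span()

Because the assertion is negative and zero-width, positions next to the forbidden text are skipped.
`re.search` tries every starting position until one works.
The match spans [0:1] → '4'.

(0, 1)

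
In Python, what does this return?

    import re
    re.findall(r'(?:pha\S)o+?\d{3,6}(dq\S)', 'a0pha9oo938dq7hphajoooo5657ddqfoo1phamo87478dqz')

The pattern matches the literal 'pha', then a non-whitespace character (non-capturing group); then one or more of a literal 'o' (lazy), then 3 to 6 of a digit; then the literal 'dq', then a non-whitespace character (captured).
Walking the string: at [2:14] match 'pha9oo938dq7', group 1 = 'dq7'; at [34:47] match 'phamo87478dqz', group 1 = 'dqz'.
One capturing group, so `findall` returns just the captured substring from each match — 2 in all.

['dq7', 'dqz']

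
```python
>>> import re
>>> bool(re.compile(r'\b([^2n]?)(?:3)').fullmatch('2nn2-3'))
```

False

`re.fullmatch` requires the pattern to consume the entire string.
Here the pattern can't cover the whole string, so the call returns None, and `bool(None)` is False.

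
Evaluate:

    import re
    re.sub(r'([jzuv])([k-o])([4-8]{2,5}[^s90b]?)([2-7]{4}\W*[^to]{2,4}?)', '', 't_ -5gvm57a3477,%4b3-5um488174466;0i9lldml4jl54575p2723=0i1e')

't_ -5g3-50i9lldml41e'

The pattern matches one of [jzuv] (captured); then a character in [k-o] (captured); then 2 to 5 of a character in [4-8], then optionally any character except [s90b] (captured); then exactly 4 of a character in [2-7], then zero or more of a non-word character, then 2 to 4 of any character except [to] (lazy) (captured).
Each match is replaced by ''.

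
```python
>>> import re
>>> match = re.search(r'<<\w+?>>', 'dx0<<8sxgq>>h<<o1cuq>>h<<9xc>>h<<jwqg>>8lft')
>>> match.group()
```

`search` walks the string left to right and returns the first match it finds.
The match spans [3:12] → '<<8sxgq>>'.

'<<8sxgq>>'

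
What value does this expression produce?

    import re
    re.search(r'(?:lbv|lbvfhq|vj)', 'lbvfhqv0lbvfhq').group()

`|` is ordered: at each position the engine commits to the first alternative that works.
`re.search` scans for the first position where the pattern succeeds.
The match spans [0:3] → 'lbv'.

'lbv'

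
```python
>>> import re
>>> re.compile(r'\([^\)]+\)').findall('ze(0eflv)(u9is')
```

['(0eflv)']

Walking the string: at [2:9] → '(0eflv)'.
No capturing groups, so `findall` returns the 1 full match string.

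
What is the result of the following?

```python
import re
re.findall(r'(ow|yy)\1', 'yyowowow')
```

`\1` has to match the exact text group 1 already captured.
Scanning left to right: at [2:6] match 'owow', group 1 = 'ow'.
Because there's exactly one group, `findall` drops the full match and keeps group 1 from the one hit.

['ow']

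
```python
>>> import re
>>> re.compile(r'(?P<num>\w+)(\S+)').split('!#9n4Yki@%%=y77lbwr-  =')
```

Pattern: one or more of a word character (captured as 'num'); then one or more of a non-whitespace character (captured).
Matches to split on: at [2:20] → '9n4Yki@%%=y77lbwr-'.
Because the pattern has a capturing group, `split` also inserts each captured text between the pieces.

['!#', '9n4Yki', '@%%=y77lbwr-', '  =']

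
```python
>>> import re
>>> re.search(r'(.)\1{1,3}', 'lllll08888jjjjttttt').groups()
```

The match spans [0:4] → 'llll'.
Captured: group 1 = 'l'.

('l',)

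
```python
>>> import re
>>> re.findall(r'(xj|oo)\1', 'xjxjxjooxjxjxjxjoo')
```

`\1` has to match the exact text group 1 already captured.
Matches: at [0:4] match 'xjxj', group 1 = 'xj'; at [8:12] match 'xjxj', group 1 = 'xj'; at [12:16] match 'xjxj', group 1 = 'xj'.
With a single group, `findall` returns only what that group captured — 3 items.

['xj', 'xj', 'xj']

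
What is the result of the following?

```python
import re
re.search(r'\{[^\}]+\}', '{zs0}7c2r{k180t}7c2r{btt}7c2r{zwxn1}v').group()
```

'{zs0}'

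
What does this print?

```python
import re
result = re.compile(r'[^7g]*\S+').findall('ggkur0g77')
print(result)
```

Pattern: zero or more of any character except [7g]; then one or more of a non-whitespace character.
`findall` yields the raw match text (1 of them) because the pattern has no groups.

['ggkur0g77']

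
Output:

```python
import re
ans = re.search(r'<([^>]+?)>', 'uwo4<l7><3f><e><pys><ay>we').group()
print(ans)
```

<l7>

`search` walks the string left to right and returns the first match it finds.
The match spans [4:8] → '<l7>'.
Captured: group 1 = 'l7'.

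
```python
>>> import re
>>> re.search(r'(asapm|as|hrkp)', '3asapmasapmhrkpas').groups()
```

('asapm',)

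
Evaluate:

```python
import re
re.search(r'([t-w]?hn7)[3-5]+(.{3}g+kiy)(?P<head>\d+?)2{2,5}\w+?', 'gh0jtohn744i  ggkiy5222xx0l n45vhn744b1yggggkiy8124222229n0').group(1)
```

The match spans [6:24] → 'hn744i  ggkiy5222x'.
Captured: group 1 = 'hn7', group 2 = 'i  ggkiy', group 3 = '5'.

'hn7'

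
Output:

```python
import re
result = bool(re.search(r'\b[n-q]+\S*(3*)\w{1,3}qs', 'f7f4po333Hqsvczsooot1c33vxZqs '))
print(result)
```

The pattern matches a word boundary (`\b`, zero-width); then one or more of a character in [n-q], then zero or more of a non-whitespace character; then zero or more of a literal '3' (captured); then 1 to 3 of a word character, then the literal 'qs'.
`re.search` scans for the first position where the pattern succeeds.
Here no position works, so the call returns None, and `bool(None)` is False.

False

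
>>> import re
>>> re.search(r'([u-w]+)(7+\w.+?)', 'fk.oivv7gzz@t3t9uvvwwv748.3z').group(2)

'7gz'

This matches one or more of a character in [u-w] (captured); then one or more of the literal '7', then a word character, then one or more of any character (lazy) (captured).
`re.search` tries every starting position until one works.
The match spans [5:10] → 'vv7gz'.
Captured: group 1 = 'vv', group 2 = '7gz'.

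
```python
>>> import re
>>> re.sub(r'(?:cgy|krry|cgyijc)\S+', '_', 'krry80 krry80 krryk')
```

'_ _ _'

Every occurrence is swapped for '_'.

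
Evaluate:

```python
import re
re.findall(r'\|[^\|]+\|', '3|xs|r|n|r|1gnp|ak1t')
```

['|xs|', '|n|', '|1gnp|']

Walking the string: at [1:5] → '|xs|'; at [6:9] → '|n|'; at [10:16] → '|1gnp|'.
`findall` yields the raw match text (3 of them) because the pattern has no groups.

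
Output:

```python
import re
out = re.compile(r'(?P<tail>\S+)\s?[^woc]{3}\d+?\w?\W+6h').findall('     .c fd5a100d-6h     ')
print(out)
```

Pattern: one or more of a non-whitespace character (captured as 'tail'); then optionally whitespace, then exactly 3 of any character except [woc], then one or more of a digit (lazy); then optionally a word character, then one or more of a non-word character, then the literal '6h'.
Walking the string: at [8:19] match 'fd5a100d-6h', group 1 = 'fd5'.
With a single group, `findall` returns only what that group captured — 1 item.

['fd5']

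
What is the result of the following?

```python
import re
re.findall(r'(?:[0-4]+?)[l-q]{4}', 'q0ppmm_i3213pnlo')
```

['0ppmm', '3213pnlo']

The pattern matches one or more of a character in [0-4] (lazy) (non-capturing group); then exactly 4 of a character in [l-q].
`findall` yields the raw match text (2 of them) because the pattern has no groups.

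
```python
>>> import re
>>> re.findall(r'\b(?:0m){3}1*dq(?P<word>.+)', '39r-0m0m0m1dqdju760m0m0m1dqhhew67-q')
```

['dju760m0m0m1dqhhew67-q']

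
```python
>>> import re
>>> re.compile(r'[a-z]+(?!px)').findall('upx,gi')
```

Because the assertion is negative and zero-width, positions next to the forbidden text are skipped.
Matches: at [0:3] → 'upx'; at [4:6] → 'gi'.
With no groups in the pattern, `findall` gives back each whole match — 2 here.

['upx', 'gi']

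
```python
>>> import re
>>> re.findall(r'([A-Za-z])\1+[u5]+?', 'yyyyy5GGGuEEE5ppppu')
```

['y', 'G', 'E', 'p']

`\1` has to match the exact text group 1 already captured.
`findall` collects group 1 from each match (4 total).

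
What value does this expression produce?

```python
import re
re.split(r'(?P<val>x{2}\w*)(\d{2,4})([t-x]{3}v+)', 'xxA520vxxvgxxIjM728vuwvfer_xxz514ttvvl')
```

The pattern matches exactly 2 of a literal 'x', then zero or more of a word character (captured as 'val'); then 2 to 4 of a digit (captured); then exactly 3 of a character in [t-x], then one or more of the literal 'v' (captured).
Matches to split on: at [0:37] → 'xxA520vxxvgxxIjM728vuwvfer_xxz514ttvv'.
Because the pattern has a capturing group, `split` also inserts each captured text between the pieces.

['', 'xxA520vxxvgxxIjM728vuwvfer_xxz5', '14', 'ttvv', 'l']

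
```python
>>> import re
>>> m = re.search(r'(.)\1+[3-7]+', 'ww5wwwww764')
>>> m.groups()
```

The match spans [0:3] → 'ww5'.
Captured: group 1 = 'w'.

('w',)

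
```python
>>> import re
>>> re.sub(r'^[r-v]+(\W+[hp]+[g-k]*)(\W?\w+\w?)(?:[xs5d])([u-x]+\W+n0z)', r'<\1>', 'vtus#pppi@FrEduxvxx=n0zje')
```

This matches anchored at the start of the string; then one or more of a character in [r-v]; then one or more of a non-word character, then one or more of one of [hp], then zero or more of a character in [g-k] (captured); then optionally a non-word character, then one or more of a word character, then optionally a word character (captured); then one of [xs5d] (non-capturing group); then one or more of a character in [u-x], then one or more of a non-word character, then the literal 'n0z' (captured).
Matches: at [0:23] → 'vtus#pppi@FrEduxvxx=n0z'.
`\1` in the replacement pulls in group 1's text for each match.

'<#pppi>je'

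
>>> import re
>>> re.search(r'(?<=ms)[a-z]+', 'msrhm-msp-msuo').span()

(2, 5)

The positive lookaround only admits positions where the adjacent text matches; those characters stay outside the span.
`re.search` tries every starting position until one works.
The match spans [2:5] → 'rhm'.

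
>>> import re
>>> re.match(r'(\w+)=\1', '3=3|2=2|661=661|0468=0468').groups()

`\1` is not a pattern — it's the concrete string captured by group 1, re-applied verbatim.
`re.match` only tries the pattern at the start of the string.
The match spans [0:3] → '3=3'.
Captured: group 1 = '3'.

('3',)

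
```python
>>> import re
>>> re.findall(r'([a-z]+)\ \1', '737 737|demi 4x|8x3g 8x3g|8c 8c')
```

`\1` has to match the exact text group 1 already captured.
Because there's exactly one group, `findall` drops the full match and keeps group 1 from each hit.
Nothing in the string satisfies the pattern, so the list is empty.

[]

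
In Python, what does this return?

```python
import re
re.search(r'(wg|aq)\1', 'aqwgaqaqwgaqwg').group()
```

`\1` is not a pattern — it's the concrete string captured by group 1, re-applied verbatim.
`re.search` scans for the first position where the pattern succeeds.
The match spans [4:8] → 'aqaq'.
Captured: group 1 = 'aq'.

'aqaq'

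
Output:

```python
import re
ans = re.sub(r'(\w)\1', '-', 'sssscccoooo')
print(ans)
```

---c--

`\1` is not a pattern — it's the concrete string captured by group 1, re-applied verbatim.
Matches: at [0:2] → 'ss'; at [2:4] → 'ss'; at [4:6] → 'cc'; at [7:9] → 'oo'; at [9:11] → 'oo'.
`sub` substitutes '-' at each match site.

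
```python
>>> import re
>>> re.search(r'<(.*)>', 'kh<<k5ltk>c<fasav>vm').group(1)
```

The match spans [2:18] → '<<k5ltk>c<fasav>'.
Captured: group 1 = '<k5ltk>c<fasav'.

'<k5ltk>c<fasav'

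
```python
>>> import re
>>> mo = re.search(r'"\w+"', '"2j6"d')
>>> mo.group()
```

'"2j6"'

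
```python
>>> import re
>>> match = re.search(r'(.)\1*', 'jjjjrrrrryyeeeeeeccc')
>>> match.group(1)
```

'j'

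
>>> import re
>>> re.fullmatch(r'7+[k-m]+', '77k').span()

This matches one or more of a literal '7'; then one or more of a character in [k-m].
`re.fullmatch` requires the pattern to consume the entire string.
The match spans [0:3] → '77k'.

(0, 3)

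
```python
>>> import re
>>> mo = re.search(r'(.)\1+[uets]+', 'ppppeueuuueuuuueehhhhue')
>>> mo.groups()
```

('p',)

The match spans [0:17] → 'ppppeueuuueuuuuee'.
Captured: group 1 = 'p'.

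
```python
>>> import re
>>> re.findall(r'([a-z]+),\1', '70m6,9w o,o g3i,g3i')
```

`\1` has to match the exact text group 1 already captured.
Matches: at [8:11] match 'o,o', group 1 = 'o'.
`findall` collects group 1 from the one match (1 total).

['o']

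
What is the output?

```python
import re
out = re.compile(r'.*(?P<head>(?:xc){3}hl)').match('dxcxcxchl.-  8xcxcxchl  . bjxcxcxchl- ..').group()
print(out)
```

Pattern: zero or more of any character; then the literal 'xc' repeated 3 times, then the literal 'hl' (captured as 'head').
With `match`, the pattern is implicitly anchored at the beginning.
The match spans [0:36] → 'dxcxcxchl.-  8xcxcxchl  . bjxcxcxchl'.
Captured: group 1 = 'xcxcxchl'.

dxcxcxchl.-  8xcxcxchl  . bjxcxcxchl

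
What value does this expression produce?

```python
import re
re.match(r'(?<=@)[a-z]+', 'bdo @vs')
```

`re.match` only tries the pattern at the start of the string.
Here position 0 doesn't satisfy it, so the call returns None.

None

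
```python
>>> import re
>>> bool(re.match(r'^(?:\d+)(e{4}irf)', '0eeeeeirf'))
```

Pattern: anchored at the start of the string; then one or more of a digit (non-capturing group); then exactly 4 of a literal 'e', then the literal 'irf' (captured).
`match` is anchored at position 0; if the pattern doesn't fit there, it returns None.
Here the pattern fails at index 0, so the call returns None, and `bool(None)` is False.

False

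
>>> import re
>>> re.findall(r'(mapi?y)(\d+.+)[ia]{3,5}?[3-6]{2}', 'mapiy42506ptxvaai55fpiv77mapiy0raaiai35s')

[('mapiy', '42506ptxvaai55fpiv77mapiy0raa')]

This matches the literal 'map', then optionally the literal 'i', then the literal 'y' (captured); then one or more of a digit, then one or more of any character (captured); then 3 to 5 of one of [ia] (lazy), then exactly 2 of a character in [3-6].
Multiple groups make `findall` return tuples — one 2-tuple for the one match.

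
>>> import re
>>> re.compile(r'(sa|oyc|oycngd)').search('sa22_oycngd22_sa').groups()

('sa',)

`re.search` scans for the first position where the pattern succeeds.
The match spans [0:2] → 'sa'.
Captured: group 1 = 'sa'.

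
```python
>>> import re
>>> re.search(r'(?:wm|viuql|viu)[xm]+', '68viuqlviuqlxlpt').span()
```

(7, 13)

Unlike `match`, `search` isn't anchored — it looks for the pattern anywhere in the string.
The match spans [7:13] → 'viuqlx'.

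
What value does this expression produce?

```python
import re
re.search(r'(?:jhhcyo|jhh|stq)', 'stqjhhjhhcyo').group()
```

`re.search` tries every starting position until one works.
The match spans [0:3] → 'stq'.

'stq'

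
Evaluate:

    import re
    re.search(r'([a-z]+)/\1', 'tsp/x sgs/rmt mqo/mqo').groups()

('mqo',)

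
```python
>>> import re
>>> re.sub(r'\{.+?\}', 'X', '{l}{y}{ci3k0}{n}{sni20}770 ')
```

'XXXXX770 '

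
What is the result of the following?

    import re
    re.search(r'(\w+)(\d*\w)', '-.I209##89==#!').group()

The pattern matches one or more of a word character (captured); then zero or more of a digit, then a word character (captured).
The match spans [2:6] → 'I209'.

'I209'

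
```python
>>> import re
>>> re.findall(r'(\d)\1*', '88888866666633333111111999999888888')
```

After group 1 captures some text, `\1` only succeeds where that same text appears again.
One capturing group, so `findall` returns just the captured substring from each match — 6 in all.

['8', '6', '3', '1', '9', '8']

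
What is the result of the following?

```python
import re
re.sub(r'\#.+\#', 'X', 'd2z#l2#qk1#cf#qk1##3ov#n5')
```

Matches: at [3:23] → '#l2#qk1#cf#qk1##3ov#'.
`sub` substitutes 'X' at each match site.

'd2zXn5'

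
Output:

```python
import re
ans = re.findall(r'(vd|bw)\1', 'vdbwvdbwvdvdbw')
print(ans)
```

['vd']

After group 1 captures some text, `\1` only succeeds where that same text appears again.
Matches: at [8:12] match 'vdvd', group 1 = 'vd'.
With a single group, `findall` returns only what that group captured — 1 item.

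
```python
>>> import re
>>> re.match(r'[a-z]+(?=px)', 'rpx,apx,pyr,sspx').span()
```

With `match`, the pattern is implicitly anchored at the beginning.
The match spans [0:1] → 'r'.

(0, 1)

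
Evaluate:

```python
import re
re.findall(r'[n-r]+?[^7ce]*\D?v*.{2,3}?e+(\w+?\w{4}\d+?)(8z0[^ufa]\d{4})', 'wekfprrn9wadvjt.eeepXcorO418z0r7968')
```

Pattern: one or more of a character in [n-r] (lazy), then zero or more of any character except [7ce]; then optionally a non-digit, then zero or more of the literal 'v'; then 2 to 3 of any character (lazy), then one or more of a literal 'e'; then one or more of a word character (lazy), then exactly 4 of a word character, then one or more of a digit (lazy) (captured); then the literal '8z0', then any character except [ufa], then exactly 4 of a digit (captured).
Scanning left to right: at [4:35] match 'prrn9wadvjt.eeepXcorO418z0r7968', groups = ('pXcorO41', '8z0r7968').
2 groups means the one result is a tuple of 2 captured strings — 1 here.

[('pXcorO41', '8z0r7968')]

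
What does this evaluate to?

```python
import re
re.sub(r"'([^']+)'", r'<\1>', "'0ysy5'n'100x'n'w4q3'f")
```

'<0ysy5>n<100x>n<w4q3>f'

Each match is replaced using the text its own group 1 captured.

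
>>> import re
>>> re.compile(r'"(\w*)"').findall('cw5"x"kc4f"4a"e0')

['x', '4a']

Scanning left to right: at [3:6] match '"x"', group 1 = 'x'; at [10:14] match '"4a"', group 1 = '4a'.
`findall` collects group 1 from each match (2 total).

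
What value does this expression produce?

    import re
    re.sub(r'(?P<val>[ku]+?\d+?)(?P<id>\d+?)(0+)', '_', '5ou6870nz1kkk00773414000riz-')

This matches one or more of one of [ku] (lazy), then one or more of a digit (lazy) (captured as 'val'); then one or more of a digit (lazy) (captured as 'id'); then one or more of a literal '0' (captured).
Every occurrence is swapped for '_'.

'5o_nz1_riz-'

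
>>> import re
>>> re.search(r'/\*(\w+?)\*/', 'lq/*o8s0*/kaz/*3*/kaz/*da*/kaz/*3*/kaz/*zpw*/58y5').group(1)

'o8s0'

The match spans [2:10] → '/*o8s0*/'.
Captured: group 1 = 'o8s0'.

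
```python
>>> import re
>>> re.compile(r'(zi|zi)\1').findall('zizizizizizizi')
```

['zi', 'zi', 'zi']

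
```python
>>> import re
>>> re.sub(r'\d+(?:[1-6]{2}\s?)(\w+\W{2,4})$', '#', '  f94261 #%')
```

'  f#'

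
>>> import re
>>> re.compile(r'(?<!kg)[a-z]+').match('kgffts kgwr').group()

'kgffts'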